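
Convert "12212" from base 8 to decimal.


Input: "12212" in base 8
Positional expansion:
  Digit '1' (value 1) x 8^4 = 4096
  Digit '2' (value 2) x 8^3 = 1024
  Digit '2' (value 2) x 8^2 = 128
  Digit '1' (value 1) x 8^1 = 8
  Digit '2' (value 2) x 8^0 = 2
Sum = 5258

5258


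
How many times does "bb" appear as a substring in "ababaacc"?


Searching for "bb" in "ababaacc"
Scanning each position:
  Position 0: "ab" => no
  Position 1: "ba" => no
  Position 2: "ab" => no
  Position 3: "ba" => no
  Position 4: "aa" => no
  Position 5: "ac" => no
  Position 6: "cc" => no
Total occurrences: 0

0


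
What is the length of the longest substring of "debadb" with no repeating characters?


Input: "debadb"
Sliding window (track last position of each char):
  Position 0 ('d'): window [0,0] length 1 -- new best
  Position 1 ('e'): window [0,1] length 2 -- new best
  Position 2 ('b'): window [0,2] length 3 -- new best
  Position 3 ('a'): window [0,3] length 4 -- new best
  Position 4 ('d'): repeat (last at 0), move window start to 1
  Position 4 ('d'): window [1,4] length 4
  Position 5 ('b'): repeat (last at 2), move window start to 3
  Position 5 ('b'): window [3,5] length 3
Longest substring with no repeats: "deba" with length 4

4


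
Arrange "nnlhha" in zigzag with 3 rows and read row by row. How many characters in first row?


Zigzag "nnlhha" into 3 rows:
Placing characters:
  'n' => row 0
  'n' => row 1
  'l' => row 2
  'h' => row 1
  'h' => row 0
  'a' => row 1
Rows:
  Row 0: "nh"
  Row 1: "nha"
  Row 2: "l"
First row length: 2

2


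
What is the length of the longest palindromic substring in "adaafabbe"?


Input: "adaafabbe"
Checking substrings for palindromes:
  [0:3] "ada" (len 3) => palindrome
  [3:6] "afa" (len 3) => palindrome
  [2:4] "aa" (len 2) => palindrome
  [6:8] "bb" (len 2) => palindrome
Longest palindromic substring: "ada" with length 3

3


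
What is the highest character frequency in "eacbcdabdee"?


Input: eacbcdabdee
Character counts:
  'a': 2
  'b': 2
  'c': 2
  'd': 2
  'e': 3
Maximum frequency: 3

3


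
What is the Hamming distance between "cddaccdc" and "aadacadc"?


Comparing "cddaccdc" and "aadacadc" position by position:
  Position 0: 'c' vs 'a' => differ
  Position 1: 'd' vs 'a' => differ
  Position 2: 'd' vs 'd' => same
  Position 3: 'a' vs 'a' => same
  Position 4: 'c' vs 'c' => same
  Position 5: 'c' vs 'a' => differ
  Position 6: 'd' vs 'd' => same
  Position 7: 'c' vs 'c' => same
Total differences (Hamming distance): 3

3


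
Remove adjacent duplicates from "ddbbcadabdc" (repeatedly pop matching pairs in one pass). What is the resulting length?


Input: ddbbcadabdc
Stack-based adjacent duplicate removal:
  Read 'd': push. Stack: d
  Read 'd': matches stack top 'd' => pop. Stack: (empty)
  Read 'b': push. Stack: b
  Read 'b': matches stack top 'b' => pop. Stack: (empty)
  Read 'c': push. Stack: c
  Read 'a': push. Stack: ca
  Read 'd': push. Stack: cad
  Read 'a': push. Stack: cada
  Read 'b': push. Stack: cadab
  Read 'd': push. Stack: cadabd
  Read 'c': push. Stack: cadabdc
Final stack: "cadabdc" (length 7)

7


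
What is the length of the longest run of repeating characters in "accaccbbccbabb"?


Input: "accaccbbccbabb"
Scanning for longest run:
  Position 1 ('c'): new char, reset run to 1
  Position 2 ('c'): continues run of 'c', length=2
  Position 3 ('a'): new char, reset run to 1
  Position 4 ('c'): new char, reset run to 1
  Position 5 ('c'): continues run of 'c', length=2
  Position 6 ('b'): new char, reset run to 1
  Position 7 ('b'): continues run of 'b', length=2
  Position 8 ('c'): new char, reset run to 1
  Position 9 ('c'): continues run of 'c', length=2
  Position 10 ('b'): new char, reset run to 1
  Position 11 ('a'): new char, reset run to 1
  Position 12 ('b'): new char, reset run to 1
  Position 13 ('b'): continues run of 'b', length=2
Longest run: 'c' with length 2

2


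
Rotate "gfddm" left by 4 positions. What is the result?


Input: "gfddm", rotate left by 4
First 4 characters: "gfdd"
Remaining characters: "m"
Concatenate remaining + first: "m" + "gfdd" = "mgfdd"

mgfdd


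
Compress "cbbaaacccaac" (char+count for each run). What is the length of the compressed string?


Input: cbbaaacccaac
Runs:
  'c' x 1 => "c1"
  'b' x 2 => "b2"
  'a' x 3 => "a3"
  'c' x 3 => "c3"
  'a' x 2 => "a2"
  'c' x 1 => "c1"
Compressed: "c1b2a3c3a2c1"
Compressed length: 12

12


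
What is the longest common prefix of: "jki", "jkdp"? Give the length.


Words: jki, jkdp
  Position 0: all 'j' => match
  Position 1: all 'k' => match
  Position 2: ('i', 'd') => mismatch, stop
LCP = "jk" (length 2)

2


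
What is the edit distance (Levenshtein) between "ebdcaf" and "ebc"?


Computing edit distance: "ebdcaf" -> "ebc"
DP table:
           e    b    c
      0    1    2    3
  e   1    0    1    2
  b   2    1    0    1
  d   3    2    1    1
  c   4    3    2    1
  a   5    4    3    2
  f   6    5    4    3
Edit distance = dp[6][3] = 3

3


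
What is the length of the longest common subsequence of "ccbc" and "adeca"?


LCS of "ccbc" and "adeca"
DP table:
           a    d    e    c    a
      0    0    0    0    0    0
  c   0    0    0    0    1    1
  c   0    0    0    0    1    1
  b   0    0    0    0    1    1
  c   0    0    0    0    1    1
LCS length = dp[4][5] = 1

1


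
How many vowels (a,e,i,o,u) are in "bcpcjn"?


Input: bcpcjn
Checking each character:
  'b' at position 0: consonant
  'c' at position 1: consonant
  'p' at position 2: consonant
  'c' at position 3: consonant
  'j' at position 4: consonant
  'n' at position 5: consonant
Total vowels: 0

0


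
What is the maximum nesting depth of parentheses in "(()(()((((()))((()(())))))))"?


Input: "(()(()((((()))((()(())))))))"
Tracking depth:
  Position 0 '(': depth becomes 1
  Position 1 '(': depth becomes 2
  Position 2 ')': depth becomes 1
  Position 3 '(': depth becomes 2
  Position 4 '(': depth becomes 3
  Position 5 ')': depth becomes 2
  Position 6 '(': depth becomes 3
  Position 7 '(': depth becomes 4
  Position 8 '(': depth becomes 5
  Position 9 '(': depth becomes 6
  Position 10 '(': depth becomes 7
  Position 11 ')': depth becomes 6
  Position 12 ')': depth becomes 5
  Position 13 ')': depth becomes 4
  Position 14 '(': depth becomes 5
  Position 15 '(': depth becomes 6
  Position 16 '(': depth becomes 7
  Position 17 ')': depth becomes 6
  Position 18 '(': depth becomes 7
  Position 19 '(': depth becomes 8
  Position 20 ')': depth becomes 7
  Position 21 ')': depth becomes 6
  Position 22 ')': depth becomes 5
  Position 23 ')': depth becomes 4
  Position 24 ')': depth becomes 3
  Position 25 ')': depth becomes 2
  Position 26 ')': depth becomes 1
  Position 27 ')': depth becomes 0
Maximum depth reached: 8

8


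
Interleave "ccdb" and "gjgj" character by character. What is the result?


Interleaving "ccdb" and "gjgj":
  Position 0: 'c' from first, 'g' from second => "cg"
  Position 1: 'c' from first, 'j' from second => "cj"
  Position 2: 'd' from first, 'g' from second => "dg"
  Position 3: 'b' from first, 'j' from second => "bj"
Result: cgcjdgbj

cgcjdgbj


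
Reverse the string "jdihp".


Input: jdihp
Reading characters right to left:
  Position 4: 'p'
  Position 3: 'h'
  Position 2: 'i'
  Position 1: 'd'
  Position 0: 'j'
Reversed: phidj

phidj


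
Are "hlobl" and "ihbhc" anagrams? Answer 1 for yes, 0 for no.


Strings: "hlobl", "ihbhc"
Sorted first:  bhllo
Sorted second: bchhi
Differ at position 1: 'h' vs 'c' => not anagrams

0


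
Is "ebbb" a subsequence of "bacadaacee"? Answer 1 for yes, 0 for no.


Check if "ebbb" is a subsequence of "bacadaacee"
Greedy scan:
  Position 0 ('b'): no match needed
  Position 1 ('a'): no match needed
  Position 2 ('c'): no match needed
  Position 3 ('a'): no match needed
  Position 4 ('d'): no match needed
  Position 5 ('a'): no match needed
  Position 6 ('a'): no match needed
  Position 7 ('c'): no match needed
  Position 8 ('e'): matches sub[0] = 'e'
  Position 9 ('e'): no match needed
Only matched 1/4 characters => not a subsequence

0


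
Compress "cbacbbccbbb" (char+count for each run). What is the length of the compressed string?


Input: cbacbbccbbb
Runs:
  'c' x 1 => "c1"
  'b' x 1 => "b1"
  'a' x 1 => "a1"
  'c' x 1 => "c1"
  'b' x 2 => "b2"
  'c' x 2 => "c2"
  'b' x 3 => "b3"
Compressed: "c1b1a1c1b2c2b3"
Compressed length: 14

14


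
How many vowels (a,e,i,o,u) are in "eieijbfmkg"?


Input: eieijbfmkg
Checking each character:
  'e' at position 0: vowel (running total: 1)
  'i' at position 1: vowel (running total: 2)
  'e' at position 2: vowel (running total: 3)
  'i' at position 3: vowel (running total: 4)
  'j' at position 4: consonant
  'b' at position 5: consonant
  'f' at position 6: consonant
  'm' at position 7: consonant
  'k' at position 8: consonant
  'g' at position 9: consonant
Total vowels: 4

4


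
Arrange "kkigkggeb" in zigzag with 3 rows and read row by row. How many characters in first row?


Zigzag "kkigkggeb" into 3 rows:
Placing characters:
  'k' => row 0
  'k' => row 1
  'i' => row 2
  'g' => row 1
  'k' => row 0
  'g' => row 1
  'g' => row 2
  'e' => row 1
  'b' => row 0
Rows:
  Row 0: "kkb"
  Row 1: "kgge"
  Row 2: "ig"
First row length: 3

3


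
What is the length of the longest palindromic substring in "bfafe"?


Input: "bfafe"
Checking substrings for palindromes:
  [1:4] "faf" (len 3) => palindrome
Longest palindromic substring: "faf" with length 3

3


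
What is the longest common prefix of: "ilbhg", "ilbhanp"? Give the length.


Words: ilbhg, ilbhanp
  Position 0: all 'i' => match
  Position 1: all 'l' => match
  Position 2: all 'b' => match
  Position 3: all 'h' => match
  Position 4: ('g', 'a') => mismatch, stop
LCP = "ilbh" (length 4)

4


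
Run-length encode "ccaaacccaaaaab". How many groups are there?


Input: ccaaacccaaaaab
Scanning for consecutive runs:
  Group 1: 'c' x 2 (positions 0-1)
  Group 2: 'a' x 3 (positions 2-4)
  Group 3: 'c' x 3 (positions 5-7)
  Group 4: 'a' x 5 (positions 8-12)
  Group 5: 'b' x 1 (positions 13-13)
Total groups: 5

5


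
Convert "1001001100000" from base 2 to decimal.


Input: "1001001100000" in base 2
Positional expansion:
  Digit '1' (value 1) x 2^12 = 4096
  Digit '0' (value 0) x 2^11 = 0
  Digit '0' (value 0) x 2^10 = 0
  Digit '1' (value 1) x 2^9 = 512
  Digit '0' (value 0) x 2^8 = 0
  Digit '0' (value 0) x 2^7 = 0
  Digit '1' (value 1) x 2^6 = 64
  Digit '1' (value 1) x 2^5 = 32
  Digit '0' (value 0) x 2^4 = 0
  Digit '0' (value 0) x 2^3 = 0
  Digit '0' (value 0) x 2^2 = 0
  Digit '0' (value 0) x 2^1 = 0
  Digit '0' (value 0) x 2^0 = 0
Sum = 4704

4704


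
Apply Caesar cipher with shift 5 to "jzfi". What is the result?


Caesar cipher: shift "jzfi" by 5
  'j' (pos 9) + 5 = pos 14 = 'o'
  'z' (pos 25) + 5 = pos 4 = 'e'
  'f' (pos 5) + 5 = pos 10 = 'k'
  'i' (pos 8) + 5 = pos 13 = 'n'
Result: oekn

oekn


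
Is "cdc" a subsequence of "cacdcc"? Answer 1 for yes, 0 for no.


Check if "cdc" is a subsequence of "cacdcc"
Greedy scan:
  Position 0 ('c'): matches sub[0] = 'c'
  Position 1 ('a'): no match needed
  Position 2 ('c'): no match needed
  Position 3 ('d'): matches sub[1] = 'd'
  Position 4 ('c'): matches sub[2] = 'c'
  Position 5 ('c'): no match needed
All 3 characters matched => is a subsequence

1


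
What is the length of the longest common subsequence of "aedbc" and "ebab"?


LCS of "aedbc" and "ebab"
DP table:
           e    b    a    b
      0    0    0    0    0
  a   0    0    0    1    1
  e   0    1    1    1    1
  d   0    1    1    1    1
  b   0    1    2    2    2
  c   0    1    2    2    2
LCS length = dp[5][4] = 2

2


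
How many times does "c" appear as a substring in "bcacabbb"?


Searching for "c" in "bcacabbb"
Scanning each position:
  Position 0: "b" => no
  Position 1: "c" => MATCH
  Position 2: "a" => no
  Position 3: "c" => MATCH
  Position 4: "a" => no
  Position 5: "b" => no
  Position 6: "b" => no
  Position 7: "b" => no
Total occurrences: 2

2


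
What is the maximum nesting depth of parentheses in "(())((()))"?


Input: "(())((()))"
Tracking depth:
  Position 0 '(': depth becomes 1
  Position 1 '(': depth becomes 2
  Position 2 ')': depth becomes 1
  Position 3 ')': depth becomes 0
  Position 4 '(': depth becomes 1
  Position 5 '(': depth becomes 2
  Position 6 '(': depth becomes 3
  Position 7 ')': depth becomes 2
  Position 8 ')': depth becomes 1
  Position 9 ')': depth becomes 0
Maximum depth reached: 3

3


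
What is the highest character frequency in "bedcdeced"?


Input: bedcdeced
Character counts:
  'b': 1
  'c': 2
  'd': 3
  'e': 3
Maximum frequency: 3

3


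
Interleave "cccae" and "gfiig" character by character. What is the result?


Interleaving "cccae" and "gfiig":
  Position 0: 'c' from first, 'g' from second => "cg"
  Position 1: 'c' from first, 'f' from second => "cf"
  Position 2: 'c' from first, 'i' from second => "ci"
  Position 3: 'a' from first, 'i' from second => "ai"
  Position 4: 'e' from first, 'g' from second => "eg"
Result: cgcfciaieg

cgcfciaieg


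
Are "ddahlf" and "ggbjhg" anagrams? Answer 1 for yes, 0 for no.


Strings: "ddahlf", "ggbjhg"
Sorted first:  addfhl
Sorted second: bggghj
Differ at position 0: 'a' vs 'b' => not anagrams

0


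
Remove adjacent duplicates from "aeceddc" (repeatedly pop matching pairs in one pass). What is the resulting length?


Input: aeceddc
Stack-based adjacent duplicate removal:
  Read 'a': push. Stack: a
  Read 'e': push. Stack: ae
  Read 'c': push. Stack: aec
  Read 'e': push. Stack: aece
  Read 'd': push. Stack: aeced
  Read 'd': matches stack top 'd' => pop. Stack: aece
  Read 'c': push. Stack: aecec
Final stack: "aecec" (length 5)

5


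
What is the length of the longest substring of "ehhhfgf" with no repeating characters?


Input: "ehhhfgf"
Sliding window (track last position of each char):
  Position 0 ('e'): window [0,0] length 1 -- new best
  Position 1 ('h'): window [0,1] length 2 -- new best
  Position 2 ('h'): repeat (last at 1), move window start to 2
  Position 2 ('h'): window [2,2] length 1
  Position 3 ('h'): repeat (last at 2), move window start to 3
  Position 3 ('h'): window [3,3] length 1
  Position 4 ('f'): window [3,4] length 2
  Position 5 ('g'): window [3,5] length 3 -- new best
  Position 6 ('f'): repeat (last at 4), move window start to 5
  Position 6 ('f'): window [5,6] length 2
Longest substring with no repeats: "hfg" with length 3

3


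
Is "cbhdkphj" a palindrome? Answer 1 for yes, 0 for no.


Input: cbhdkphj
Reversed: jhpkdhbc
  Compare pos 0 ('c') with pos 7 ('j'): MISMATCH
  Compare pos 1 ('b') with pos 6 ('h'): MISMATCH
  Compare pos 2 ('h') with pos 5 ('p'): MISMATCH
  Compare pos 3 ('d') with pos 4 ('k'): MISMATCH
Result: not a palindrome

0


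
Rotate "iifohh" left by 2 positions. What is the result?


Input: "iifohh", rotate left by 2
First 2 characters: "ii"
Remaining characters: "fohh"
Concatenate remaining + first: "fohh" + "ii" = "fohhii"

fohhii


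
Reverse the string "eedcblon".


Input: eedcblon
Reading characters right to left:
  Position 7: 'n'
  Position 6: 'o'
  Position 5: 'l'
  Position 4: 'b'
  Position 3: 'c'
  Position 2: 'd'
  Position 1: 'e'
  Position 0: 'e'
Reversed: nolbcdee

nolbcdee


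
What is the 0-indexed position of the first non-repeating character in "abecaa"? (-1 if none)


Input: abecaa
Character frequencies:
  'a': 3
  'b': 1
  'c': 1
  'e': 1
Scanning left to right for freq == 1:
  Position 0 ('a'): freq=3, skip
  Position 1 ('b'): unique! => answer = 1

1


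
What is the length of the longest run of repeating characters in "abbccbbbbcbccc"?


Input: "abbccbbbbcbccc"
Scanning for longest run:
  Position 1 ('b'): new char, reset run to 1
  Position 2 ('b'): continues run of 'b', length=2
  Position 3 ('c'): new char, reset run to 1
  Position 4 ('c'): continues run of 'c', length=2
  Position 5 ('b'): new char, reset run to 1
  Position 6 ('b'): continues run of 'b', length=2
  Position 7 ('b'): continues run of 'b', length=3
  Position 8 ('b'): continues run of 'b', length=4
  Position 9 ('c'): new char, reset run to 1
  Position 10 ('b'): new char, reset run to 1
  Position 11 ('c'): new char, reset run to 1
  Position 12 ('c'): continues run of 'c', length=2
  Position 13 ('c'): continues run of 'c', length=3
Longest run: 'b' with length 4

4


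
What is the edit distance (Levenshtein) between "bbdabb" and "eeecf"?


Computing edit distance: "bbdabb" -> "eeecf"
DP table:
           e    e    e    c    f
      0    1    2    3    4    5
  b   1    1    2    3    4    5
  b   2    2    2    3    4    5
  d   3    3    3    3    4    5
  a   4    4    4    4    4    5
  b   5    5    5    5    5    5
  b   6    6    6    6    6    6
Edit distance = dp[6][5] = 6

6


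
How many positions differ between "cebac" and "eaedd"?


Comparing "cebac" and "eaedd" position by position:
  Position 0: 'c' vs 'e' => DIFFER
  Position 1: 'e' vs 'a' => DIFFER
  Position 2: 'b' vs 'e' => DIFFER
  Position 3: 'a' vs 'd' => DIFFER
  Position 4: 'c' vs 'd' => DIFFER
Positions that differ: 5

5


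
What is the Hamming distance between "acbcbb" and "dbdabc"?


Comparing "acbcbb" and "dbdabc" position by position:
  Position 0: 'a' vs 'd' => differ
  Position 1: 'c' vs 'b' => differ
  Position 2: 'b' vs 'd' => differ
  Position 3: 'c' vs 'a' => differ
  Position 4: 'b' vs 'b' => same
  Position 5: 'b' vs 'c' => differ
Total differences (Hamming distance): 5

5


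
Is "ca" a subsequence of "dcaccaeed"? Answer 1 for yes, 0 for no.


Check if "ca" is a subsequence of "dcaccaeed"
Greedy scan:
  Position 0 ('d'): no match needed
  Position 1 ('c'): matches sub[0] = 'c'
  Position 2 ('a'): matches sub[1] = 'a'
  Position 3 ('c'): no match needed
  Position 4 ('c'): no match needed
  Position 5 ('a'): no match needed
  Position 6 ('e'): no match needed
  Position 7 ('e'): no match needed
  Position 8 ('d'): no match needed
All 2 characters matched => is a subsequence

1


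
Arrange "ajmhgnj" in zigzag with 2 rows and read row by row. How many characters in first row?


Zigzag "ajmhgnj" into 2 rows:
Placing characters:
  'a' => row 0
  'j' => row 1
  'm' => row 0
  'h' => row 1
  'g' => row 0
  'n' => row 1
  'j' => row 0
Rows:
  Row 0: "amgj"
  Row 1: "jhn"
First row length: 4

4


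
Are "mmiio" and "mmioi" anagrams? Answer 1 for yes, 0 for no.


Strings: "mmiio", "mmioi"
Sorted first:  iimmo
Sorted second: iimmo
Sorted forms match => anagrams

1


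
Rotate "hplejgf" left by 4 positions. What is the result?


Input: "hplejgf", rotate left by 4
First 4 characters: "hple"
Remaining characters: "jgf"
Concatenate remaining + first: "jgf" + "hple" = "jgfhple"

jgfhple


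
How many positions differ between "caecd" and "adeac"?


Comparing "caecd" and "adeac" position by position:
  Position 0: 'c' vs 'a' => DIFFER
  Position 1: 'a' vs 'd' => DIFFER
  Position 2: 'e' vs 'e' => same
  Position 3: 'c' vs 'a' => DIFFER
  Position 4: 'd' vs 'c' => DIFFER
Positions that differ: 4

4


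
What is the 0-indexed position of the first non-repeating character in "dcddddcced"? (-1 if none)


Input: dcddddcced
Character frequencies:
  'c': 3
  'd': 6
  'e': 1
Scanning left to right for freq == 1:
  Position 0 ('d'): freq=6, skip
  Position 1 ('c'): freq=3, skip
  Position 2 ('d'): freq=6, skip
  Position 3 ('d'): freq=6, skip
  Position 4 ('d'): freq=6, skip
  Position 5 ('d'): freq=6, skip
  Position 6 ('c'): freq=3, skip
  Position 7 ('c'): freq=3, skip
  Position 8 ('e'): unique! => answer = 8

8


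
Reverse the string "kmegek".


Input: kmegek
Reading characters right to left:
  Position 5: 'k'
  Position 4: 'e'
  Position 3: 'g'
  Position 2: 'e'
  Position 1: 'm'
  Position 0: 'k'
Reversed: kegemk

kegemk


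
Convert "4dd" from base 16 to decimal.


Input: "4dd" in base 16
Positional expansion:
  Digit '4' (value 4) x 16^2 = 1024
  Digit 'd' (value 13) x 16^1 = 208
  Digit 'd' (value 13) x 16^0 = 13
Sum = 1245

1245


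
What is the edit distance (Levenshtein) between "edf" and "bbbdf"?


Computing edit distance: "edf" -> "bbbdf"
DP table:
           b    b    b    d    f
      0    1    2    3    4    5
  e   1    1    2    3    4    5
  d   2    2    2    3    3    4
  f   3    3    3    3    4    3
Edit distance = dp[3][5] = 3

3


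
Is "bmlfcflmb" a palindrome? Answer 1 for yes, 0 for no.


Input: bmlfcflmb
Reversed: bmlfcflmb
  Compare pos 0 ('b') with pos 8 ('b'): match
  Compare pos 1 ('m') with pos 7 ('m'): match
  Compare pos 2 ('l') with pos 6 ('l'): match
  Compare pos 3 ('f') with pos 5 ('f'): match
Result: palindrome

1


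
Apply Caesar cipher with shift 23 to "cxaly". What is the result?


Caesar cipher: shift "cxaly" by 23
  'c' (pos 2) + 23 = pos 25 = 'z'
  'x' (pos 23) + 23 = pos 20 = 'u'
  'a' (pos 0) + 23 = pos 23 = 'x'
  'l' (pos 11) + 23 = pos 8 = 'i'
  'y' (pos 24) + 23 = pos 21 = 'v'
Result: zuxiv

zuxiv


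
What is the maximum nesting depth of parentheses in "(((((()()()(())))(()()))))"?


Input: "(((((()()()(())))(()()))))"
Tracking depth:
  Position 0 '(': depth becomes 1
  Position 1 '(': depth becomes 2
  Position 2 '(': depth becomes 3
  Position 3 '(': depth becomes 4
  Position 4 '(': depth becomes 5
  Position 5 '(': depth becomes 6
  Position 6 ')': depth becomes 5
  Position 7 '(': depth becomes 6
  Position 8 ')': depth becomes 5
  Position 9 '(': depth becomes 6
  Position 10 ')': depth becomes 5
  Position 11 '(': depth becomes 6
  Position 12 '(': depth becomes 7
  Position 13 ')': depth becomes 6
  Position 14 ')': depth becomes 5
  Position 15 ')': depth becomes 4
  Position 16 ')': depth becomes 3
  Position 17 '(': depth becomes 4
  Position 18 '(': depth becomes 5
  Position 19 ')': depth becomes 4
  Position 20 '(': depth becomes 5
  Position 21 ')': depth becomes 4
  Position 22 ')': depth becomes 3
  Position 23 ')': depth becomes 2
  Position 24 ')': depth becomes 1
  Position 25 ')': depth becomes 0
Maximum depth reached: 7

7


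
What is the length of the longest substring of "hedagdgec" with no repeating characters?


Input: "hedagdgec"
Sliding window (track last position of each char):
  Position 0 ('h'): window [0,0] length 1 -- new best
  Position 1 ('e'): window [0,1] length 2 -- new best
  Position 2 ('d'): window [0,2] length 3 -- new best
  Position 3 ('a'): window [0,3] length 4 -- new best
  Position 4 ('g'): window [0,4] length 5 -- new best
  Position 5 ('d'): repeat (last at 2), move window start to 3
  Position 5 ('d'): window [3,5] length 3
  Position 6 ('g'): repeat (last at 4), move window start to 5
  Position 6 ('g'): window [5,6] length 2
  Position 7 ('e'): window [5,7] length 3
  Position 8 ('c'): window [5,8] length 4
Longest substring with no repeats: "hedag" with length 5

5


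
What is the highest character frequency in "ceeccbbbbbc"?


Input: ceeccbbbbbc
Character counts:
  'b': 5
  'c': 4
  'e': 2
Maximum frequency: 5

5


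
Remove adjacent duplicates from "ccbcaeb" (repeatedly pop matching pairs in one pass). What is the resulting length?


Input: ccbcaeb
Stack-based adjacent duplicate removal:
  Read 'c': push. Stack: c
  Read 'c': matches stack top 'c' => pop. Stack: (empty)
  Read 'b': push. Stack: b
  Read 'c': push. Stack: bc
  Read 'a': push. Stack: bca
  Read 'e': push. Stack: bcae
  Read 'b': push. Stack: bcaeb
Final stack: "bcaeb" (length 5)

5


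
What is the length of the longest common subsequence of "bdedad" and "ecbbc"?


LCS of "bdedad" and "ecbbc"
DP table:
           e    c    b    b    c
      0    0    0    0    0    0
  b   0    0    0    1    1    1
  d   0    0    0    1    1    1
  e   0    1    1    1    1    1
  d   0    1    1    1    1    1
  a   0    1    1    1    1    1
  d   0    1    1    1    1    1
LCS length = dp[6][5] = 1

1


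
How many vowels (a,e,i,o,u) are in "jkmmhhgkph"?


Input: jkmmhhgkph
Checking each character:
  'j' at position 0: consonant
  'k' at position 1: consonant
  'm' at position 2: consonant
  'm' at position 3: consonant
  'h' at position 4: consonant
  'h' at position 5: consonant
  'g' at position 6: consonant
  'k' at position 7: consonant
  'p' at position 8: consonant
  'h' at position 9: consonant
Total vowels: 0

0


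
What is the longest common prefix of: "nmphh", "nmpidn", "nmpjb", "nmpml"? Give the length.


Words: nmphh, nmpidn, nmpjb, nmpml
  Position 0: all 'n' => match
  Position 1: all 'm' => match
  Position 2: all 'p' => match
  Position 3: ('h', 'i', 'j', 'm') => mismatch, stop
LCP = "nmp" (length 3)

3


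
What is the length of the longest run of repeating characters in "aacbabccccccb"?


Input: "aacbabccccccb"
Scanning for longest run:
  Position 1 ('a'): continues run of 'a', length=2
  Position 2 ('c'): new char, reset run to 1
  Position 3 ('b'): new char, reset run to 1
  Position 4 ('a'): new char, reset run to 1
  Position 5 ('b'): new char, reset run to 1
  Position 6 ('c'): new char, reset run to 1
  Position 7 ('c'): continues run of 'c', length=2
  Position 8 ('c'): continues run of 'c', length=3
  Position 9 ('c'): continues run of 'c', length=4
  Position 10 ('c'): continues run of 'c', length=5
  Position 11 ('c'): continues run of 'c', length=6
  Position 12 ('b'): new char, reset run to 1
Longest run: 'c' with length 6

6


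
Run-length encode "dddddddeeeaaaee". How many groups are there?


Input: dddddddeeeaaaee
Scanning for consecutive runs:
  Group 1: 'd' x 7 (positions 0-6)
  Group 2: 'e' x 3 (positions 7-9)
  Group 3: 'a' x 3 (positions 10-12)
  Group 4: 'e' x 2 (positions 13-14)
Total groups: 4

4


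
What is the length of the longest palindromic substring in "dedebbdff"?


Input: "dedebbdff"
Checking substrings for palindromes:
  [0:3] "ded" (len 3) => palindrome
  [1:4] "ede" (len 3) => palindrome
  [4:6] "bb" (len 2) => palindrome
  [7:9] "ff" (len 2) => palindrome
Longest palindromic substring: "ded" with length 3

3


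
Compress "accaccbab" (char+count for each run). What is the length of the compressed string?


Input: accaccbab
Runs:
  'a' x 1 => "a1"
  'c' x 2 => "c2"
  'a' x 1 => "a1"
  'c' x 2 => "c2"
  'b' x 1 => "b1"
  'a' x 1 => "a1"
  'b' x 1 => "b1"
Compressed: "a1c2a1c2b1a1b1"
Compressed length: 14

14


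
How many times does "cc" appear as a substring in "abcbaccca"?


Searching for "cc" in "abcbaccca"
Scanning each position:
  Position 0: "ab" => no
  Position 1: "bc" => no
  Position 2: "cb" => no
  Position 3: "ba" => no
  Position 4: "ac" => no
  Position 5: "cc" => MATCH
  Position 6: "cc" => MATCH
  Position 7: "ca" => no
Total occurrences: 2

2


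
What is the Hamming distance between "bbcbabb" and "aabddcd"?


Comparing "bbcbabb" and "aabddcd" position by position:
  Position 0: 'b' vs 'a' => differ
  Position 1: 'b' vs 'a' => differ
  Position 2: 'c' vs 'b' => differ
  Position 3: 'b' vs 'd' => differ
  Position 4: 'a' vs 'd' => differ
  Position 5: 'b' vs 'c' => differ
  Position 6: 'b' vs 'd' => differ
Total differences (Hamming distance): 7

7


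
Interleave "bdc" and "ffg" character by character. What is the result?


Interleaving "bdc" and "ffg":
  Position 0: 'b' from first, 'f' from second => "bf"
  Position 1: 'd' from first, 'f' from second => "df"
  Position 2: 'c' from first, 'g' from second => "cg"
Result: bfdfcg

bfdfcg


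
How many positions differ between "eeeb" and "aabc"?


Comparing "eeeb" and "aabc" position by position:
  Position 0: 'e' vs 'a' => DIFFER
  Position 1: 'e' vs 'a' => DIFFER
  Position 2: 'e' vs 'b' => DIFFER
  Position 3: 'b' vs 'c' => DIFFER
Positions that differ: 4

4


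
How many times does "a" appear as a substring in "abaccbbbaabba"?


Searching for "a" in "abaccbbbaabba"
Scanning each position:
  Position 0: "a" => MATCH
  Position 1: "b" => no
  Position 2: "a" => MATCH
  Position 3: "c" => no
  Position 4: "c" => no
  Position 5: "b" => no
  Position 6: "b" => no
  Position 7: "b" => no
  Position 8: "a" => MATCH
  Position 9: "a" => MATCH
  Position 10: "b" => no
  Position 11: "b" => no
  Position 12: "a" => MATCH
Total occurrences: 5

5


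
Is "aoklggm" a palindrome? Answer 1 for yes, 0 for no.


Input: aoklggm
Reversed: mgglkoa
  Compare pos 0 ('a') with pos 6 ('m'): MISMATCH
  Compare pos 1 ('o') with pos 5 ('g'): MISMATCH
  Compare pos 2 ('k') with pos 4 ('g'): MISMATCH
Result: not a palindrome

0


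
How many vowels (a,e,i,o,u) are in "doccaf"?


Input: doccaf
Checking each character:
  'd' at position 0: consonant
  'o' at position 1: vowel (running total: 1)
  'c' at position 2: consonant
  'c' at position 3: consonant
  'a' at position 4: vowel (running total: 2)
  'f' at position 5: consonant
Total vowels: 2

2


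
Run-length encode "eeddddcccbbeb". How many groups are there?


Input: eeddddcccbbeb
Scanning for consecutive runs:
  Group 1: 'e' x 2 (positions 0-1)
  Group 2: 'd' x 4 (positions 2-5)
  Group 3: 'c' x 3 (positions 6-8)
  Group 4: 'b' x 2 (positions 9-10)
  Group 5: 'e' x 1 (positions 11-11)
  Group 6: 'b' x 1 (positions 12-12)
Total groups: 6

6


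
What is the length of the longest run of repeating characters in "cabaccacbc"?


Input: "cabaccacbc"
Scanning for longest run:
  Position 1 ('a'): new char, reset run to 1
  Position 2 ('b'): new char, reset run to 1
  Position 3 ('a'): new char, reset run to 1
  Position 4 ('c'): new char, reset run to 1
  Position 5 ('c'): continues run of 'c', length=2
  Position 6 ('a'): new char, reset run to 1
  Position 7 ('c'): new char, reset run to 1
  Position 8 ('b'): new char, reset run to 1
  Position 9 ('c'): new char, reset run to 1
Longest run: 'c' with length 2

2


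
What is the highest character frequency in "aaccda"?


Input: aaccda
Character counts:
  'a': 3
  'c': 2
  'd': 1
Maximum frequency: 3

3


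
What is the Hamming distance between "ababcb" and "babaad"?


Comparing "ababcb" and "babaad" position by position:
  Position 0: 'a' vs 'b' => differ
  Position 1: 'b' vs 'a' => differ
  Position 2: 'a' vs 'b' => differ
  Position 3: 'b' vs 'a' => differ
  Position 4: 'c' vs 'a' => differ
  Position 5: 'b' vs 'd' => differ
Total differences (Hamming distance): 6

6


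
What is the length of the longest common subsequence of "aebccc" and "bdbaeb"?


LCS of "aebccc" and "bdbaeb"
DP table:
           b    d    b    a    e    b
      0    0    0    0    0    0    0
  a   0    0    0    0    1    1    1
  e   0    0    0    0    1    2    2
  b   0    1    1    1    1    2    3
  c   0    1    1    1    1    2    3
  c   0    1    1    1    1    2    3
  c   0    1    1    1    1    2    3
LCS length = dp[6][6] = 3

3


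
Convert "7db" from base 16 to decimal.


Input: "7db" in base 16
Positional expansion:
  Digit '7' (value 7) x 16^2 = 1792
  Digit 'd' (value 13) x 16^1 = 208
  Digit 'b' (value 11) x 16^0 = 11
Sum = 2011

2011


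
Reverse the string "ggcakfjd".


Input: ggcakfjd
Reading characters right to left:
  Position 7: 'd'
  Position 6: 'j'
  Position 5: 'f'
  Position 4: 'k'
  Position 3: 'a'
  Position 2: 'c'
  Position 1: 'g'
  Position 0: 'g'
Reversed: djfkacgg

djfkacgg


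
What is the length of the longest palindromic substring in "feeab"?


Input: "feeab"
Checking substrings for palindromes:
  [1:3] "ee" (len 2) => palindrome
Longest palindromic substring: "ee" with length 2

2


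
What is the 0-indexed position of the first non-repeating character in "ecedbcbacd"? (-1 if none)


Input: ecedbcbacd
Character frequencies:
  'a': 1
  'b': 2
  'c': 3
  'd': 2
  'e': 2
Scanning left to right for freq == 1:
  Position 0 ('e'): freq=2, skip
  Position 1 ('c'): freq=3, skip
  Position 2 ('e'): freq=2, skip
  Position 3 ('d'): freq=2, skip
  Position 4 ('b'): freq=2, skip
  Position 5 ('c'): freq=3, skip
  Position 6 ('b'): freq=2, skip
  Position 7 ('a'): unique! => answer = 7

7


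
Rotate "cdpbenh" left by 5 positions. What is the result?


Input: "cdpbenh", rotate left by 5
First 5 characters: "cdpbe"
Remaining characters: "nh"
Concatenate remaining + first: "nh" + "cdpbe" = "nhcdpbe"

nhcdpbe


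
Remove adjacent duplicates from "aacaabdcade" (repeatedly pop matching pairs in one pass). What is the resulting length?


Input: aacaabdcade
Stack-based adjacent duplicate removal:
  Read 'a': push. Stack: a
  Read 'a': matches stack top 'a' => pop. Stack: (empty)
  Read 'c': push. Stack: c
  Read 'a': push. Stack: ca
  Read 'a': matches stack top 'a' => pop. Stack: c
  Read 'b': push. Stack: cb
  Read 'd': push. Stack: cbd
  Read 'c': push. Stack: cbdc
  Read 'a': push. Stack: cbdca
  Read 'd': push. Stack: cbdcad
  Read 'e': push. Stack: cbdcade
Final stack: "cbdcade" (length 7)

7


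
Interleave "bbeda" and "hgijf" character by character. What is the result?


Interleaving "bbeda" and "hgijf":
  Position 0: 'b' from first, 'h' from second => "bh"
  Position 1: 'b' from first, 'g' from second => "bg"
  Position 2: 'e' from first, 'i' from second => "ei"
  Position 3: 'd' from first, 'j' from second => "dj"
  Position 4: 'a' from first, 'f' from second => "af"
Result: bhbgeidjaf

bhbgeidjaf


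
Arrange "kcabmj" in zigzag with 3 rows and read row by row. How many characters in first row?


Zigzag "kcabmj" into 3 rows:
Placing characters:
  'k' => row 0
  'c' => row 1
  'a' => row 2
  'b' => row 1
  'm' => row 0
  'j' => row 1
Rows:
  Row 0: "km"
  Row 1: "cbj"
  Row 2: "a"
First row length: 2

2


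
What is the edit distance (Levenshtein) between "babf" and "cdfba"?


Computing edit distance: "babf" -> "cdfba"
DP table:
           c    d    f    b    a
      0    1    2    3    4    5
  b   1    1    2    3    3    4
  a   2    2    2    3    4    3
  b   3    3    3    3    3    4
  f   4    4    4    3    4    4
Edit distance = dp[4][5] = 4

4


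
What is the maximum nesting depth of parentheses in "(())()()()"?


Input: "(())()()()"
Tracking depth:
  Position 0 '(': depth becomes 1
  Position 1 '(': depth becomes 2
  Position 2 ')': depth becomes 1
  Position 3 ')': depth becomes 0
  Position 4 '(': depth becomes 1
  Position 5 ')': depth becomes 0
  Position 6 '(': depth becomes 1
  Position 7 ')': depth becomes 0
  Position 8 '(': depth becomes 1
  Position 9 ')': depth becomes 0
Maximum depth reached: 2

2


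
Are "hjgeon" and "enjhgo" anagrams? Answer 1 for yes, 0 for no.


Strings: "hjgeon", "enjhgo"
Sorted first:  eghjno
Sorted second: eghjno
Sorted forms match => anagrams

1


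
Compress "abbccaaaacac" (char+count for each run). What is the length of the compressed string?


Input: abbccaaaacac
Runs:
  'a' x 1 => "a1"
  'b' x 2 => "b2"
  'c' x 2 => "c2"
  'a' x 4 => "a4"
  'c' x 1 => "c1"
  'a' x 1 => "a1"
  'c' x 1 => "c1"
Compressed: "a1b2c2a4c1a1c1"
Compressed length: 14

14


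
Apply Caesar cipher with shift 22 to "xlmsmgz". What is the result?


Caesar cipher: shift "xlmsmgz" by 22
  'x' (pos 23) + 22 = pos 19 = 't'
  'l' (pos 11) + 22 = pos 7 = 'h'
  'm' (pos 12) + 22 = pos 8 = 'i'
  's' (pos 18) + 22 = pos 14 = 'o'
  'm' (pos 12) + 22 = pos 8 = 'i'
  'g' (pos 6) + 22 = pos 2 = 'c'
  'z' (pos 25) + 22 = pos 21 = 'v'
Result: thioicv

thioicv


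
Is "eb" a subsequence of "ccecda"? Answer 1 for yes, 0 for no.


Check if "eb" is a subsequence of "ccecda"
Greedy scan:
  Position 0 ('c'): no match needed
  Position 1 ('c'): no match needed
  Position 2 ('e'): matches sub[0] = 'e'
  Position 3 ('c'): no match needed
  Position 4 ('d'): no match needed
  Position 5 ('a'): no match needed
Only matched 1/2 characters => not a subsequence

0


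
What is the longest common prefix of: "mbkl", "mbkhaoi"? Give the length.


Words: mbkl, mbkhaoi
  Position 0: all 'm' => match
  Position 1: all 'b' => match
  Position 2: all 'k' => match
  Position 3: ('l', 'h') => mismatch, stop
LCP = "mbk" (length 3)

3


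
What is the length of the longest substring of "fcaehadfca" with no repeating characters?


Input: "fcaehadfca"
Sliding window (track last position of each char):
  Position 0 ('f'): window [0,0] length 1 -- new best
  Position 1 ('c'): window [0,1] length 2 -- new best
  Position 2 ('a'): window [0,2] length 3 -- new best
  Position 3 ('e'): window [0,3] length 4 -- new best
  Position 4 ('h'): window [0,4] length 5 -- new best
  Position 5 ('a'): repeat (last at 2), move window start to 3
  Position 5 ('a'): window [3,5] length 3
  Position 6 ('d'): window [3,6] length 4
  Position 7 ('f'): window [3,7] length 5
  Position 8 ('c'): window [3,8] length 6 -- new best
  Position 9 ('a'): repeat (last at 5), move window start to 6
  Position 9 ('a'): window [6,9] length 4
Longest substring with no repeats: "ehadfc" with length 6

6


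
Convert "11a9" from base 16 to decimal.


Input: "11a9" in base 16
Positional expansion:
  Digit '1' (value 1) x 16^3 = 4096
  Digit '1' (value 1) x 16^2 = 256
  Digit 'a' (value 10) x 16^1 = 160
  Digit '9' (value 9) x 16^0 = 9
Sum = 4521

4521


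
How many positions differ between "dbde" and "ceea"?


Comparing "dbde" and "ceea" position by position:
  Position 0: 'd' vs 'c' => DIFFER
  Position 1: 'b' vs 'e' => DIFFER
  Position 2: 'd' vs 'e' => DIFFER
  Position 3: 'e' vs 'a' => DIFFER
Positions that differ: 4

4


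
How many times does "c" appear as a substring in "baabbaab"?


Searching for "c" in "baabbaab"
Scanning each position:
  Position 0: "b" => no
  Position 1: "a" => no
  Position 2: "a" => no
  Position 3: "b" => no
  Position 4: "b" => no
  Position 5: "a" => no
  Position 6: "a" => no
  Position 7: "b" => no
Total occurrences: 0

0


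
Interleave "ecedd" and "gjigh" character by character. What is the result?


Interleaving "ecedd" and "gjigh":
  Position 0: 'e' from first, 'g' from second => "eg"
  Position 1: 'c' from first, 'j' from second => "cj"
  Position 2: 'e' from first, 'i' from second => "ei"
  Position 3: 'd' from first, 'g' from second => "dg"
  Position 4: 'd' from first, 'h' from second => "dh"
Result: egcjeidgdh

egcjeidgdh


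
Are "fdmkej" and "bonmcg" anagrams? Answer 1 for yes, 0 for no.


Strings: "fdmkej", "bonmcg"
Sorted first:  defjkm
Sorted second: bcgmno
Differ at position 0: 'd' vs 'b' => not anagrams

0


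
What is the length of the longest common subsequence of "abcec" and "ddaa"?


LCS of "abcec" and "ddaa"
DP table:
           d    d    a    a
      0    0    0    0    0
  a   0    0    0    1    1
  b   0    0    0    1    1
  c   0    0    0    1    1
  e   0    0    0    1    1
  c   0    0    0    1    1
LCS length = dp[5][4] = 1

1


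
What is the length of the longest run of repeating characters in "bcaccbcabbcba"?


Input: "bcaccbcabbcba"
Scanning for longest run:
  Position 1 ('c'): new char, reset run to 1
  Position 2 ('a'): new char, reset run to 1
  Position 3 ('c'): new char, reset run to 1
  Position 4 ('c'): continues run of 'c', length=2
  Position 5 ('b'): new char, reset run to 1
  Position 6 ('c'): new char, reset run to 1
  Position 7 ('a'): new char, reset run to 1
  Position 8 ('b'): new char, reset run to 1
  Position 9 ('b'): continues run of 'b', length=2
  Position 10 ('c'): new char, reset run to 1
  Position 11 ('b'): new char, reset run to 1
  Position 12 ('a'): new char, reset run to 1
Longest run: 'c' with length 2

2


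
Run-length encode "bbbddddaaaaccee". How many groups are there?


Input: bbbddddaaaaccee
Scanning for consecutive runs:
  Group 1: 'b' x 3 (positions 0-2)
  Group 2: 'd' x 4 (positions 3-6)
  Group 3: 'a' x 4 (positions 7-10)
  Group 4: 'c' x 2 (positions 11-12)
  Group 5: 'e' x 2 (positions 13-14)
Total groups: 5

5


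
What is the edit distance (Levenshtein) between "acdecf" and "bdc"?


Computing edit distance: "acdecf" -> "bdc"
DP table:
           b    d    c
      0    1    2    3
  a   1    1    2    3
  c   2    2    2    2
  d   3    3    2    3
  e   4    4    3    3
  c   5    5    4    3
  f   6    6    5    4
Edit distance = dp[6][3] = 4

4


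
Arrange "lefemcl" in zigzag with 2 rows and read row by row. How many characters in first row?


Zigzag "lefemcl" into 2 rows:
Placing characters:
  'l' => row 0
  'e' => row 1
  'f' => row 0
  'e' => row 1
  'm' => row 0
  'c' => row 1
  'l' => row 0
Rows:
  Row 0: "lfml"
  Row 1: "eec"
First row length: 4

4
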